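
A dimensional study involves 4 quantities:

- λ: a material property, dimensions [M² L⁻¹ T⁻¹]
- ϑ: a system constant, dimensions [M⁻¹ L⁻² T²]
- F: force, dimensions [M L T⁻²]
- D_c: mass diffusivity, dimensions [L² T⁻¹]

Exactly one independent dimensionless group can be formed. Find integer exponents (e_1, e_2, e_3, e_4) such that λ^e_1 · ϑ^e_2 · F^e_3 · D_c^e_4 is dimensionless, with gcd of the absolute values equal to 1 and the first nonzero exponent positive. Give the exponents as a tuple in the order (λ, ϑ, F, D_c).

(1, 3, 1, 3)

M: e_1·(2) + e_2·(-1) + e_3·(1) + e_4·(0) = 0
L: e_1·(-1) + e_2·(-2) + e_3·(1) + e_4·(2) = 0
T: e_1·(-1) + e_2·(2) + e_3·(-2) + e_4·(-1) = 0
Solving this homogeneous linear system for the smallest-integer solution (first nonzero entry positive) gives (1, 3, 1, 3).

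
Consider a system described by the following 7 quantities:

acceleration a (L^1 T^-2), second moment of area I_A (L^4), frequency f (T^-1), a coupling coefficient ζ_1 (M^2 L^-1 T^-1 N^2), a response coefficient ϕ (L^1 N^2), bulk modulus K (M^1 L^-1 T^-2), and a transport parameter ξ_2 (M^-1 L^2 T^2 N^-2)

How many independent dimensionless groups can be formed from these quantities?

There are 7 variables and 4 base dimensions (M, L, T, N).
The dimension matrix has rank 4.
Independent dimensionless groups: 7 − 4 = 3.

3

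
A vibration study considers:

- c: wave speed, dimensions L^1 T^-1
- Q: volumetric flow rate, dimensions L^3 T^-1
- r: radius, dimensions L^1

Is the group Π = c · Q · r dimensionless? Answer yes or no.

Sum the exponent of each base dimension across the product:
  L: [c]_L + [Q]_L + [r]_L = (1) + (3) + (1) = 5
  T: [c]_T + [Q]_T + [r]_T = (-1) + (-1) + (0) = -2
Net dimensions [L⁵ T⁻²] ≠ [1] — not dimensionless.

no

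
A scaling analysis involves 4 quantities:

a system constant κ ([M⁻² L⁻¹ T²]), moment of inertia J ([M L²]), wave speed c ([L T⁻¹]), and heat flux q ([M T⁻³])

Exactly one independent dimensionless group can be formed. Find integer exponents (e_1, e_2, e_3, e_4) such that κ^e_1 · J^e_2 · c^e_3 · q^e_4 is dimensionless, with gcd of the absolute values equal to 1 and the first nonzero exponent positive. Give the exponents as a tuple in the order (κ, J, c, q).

(1, 1, -1, 1)

M: e_1·(-2) + e_2·(1) + e_3·(0) + e_4·(1) = 0
L: e_1·(-1) + e_2·(2) + e_3·(1) + e_4·(0) = 0
T: e_1·(2) + e_2·(0) + e_3·(-1) + e_4·(-3) = 0
Solving this homogeneous linear system for the smallest-integer solution (first nonzero entry positive) gives (1, 1, -1, 1).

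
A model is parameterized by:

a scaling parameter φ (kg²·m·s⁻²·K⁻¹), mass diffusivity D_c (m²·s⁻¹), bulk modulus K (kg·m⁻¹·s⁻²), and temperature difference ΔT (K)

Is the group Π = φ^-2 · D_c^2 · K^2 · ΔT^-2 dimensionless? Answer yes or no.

no

Sum the exponent of each base dimension across the product:
  M: −2·[φ]_M + 2·[D_c]_M + 2·[K]_M − 2·[ΔT]_M = −2·(2) + 2·(0) + 2·(1) − 2·(0) = -2
  L: −2·[φ]_L + 2·[D_c]_L + 2·[K]_L − 2·[ΔT]_L = −2·(1) + 2·(2) + 2·(-1) − 2·(0) = 0
  T: −2·[φ]_T + 2·[D_c]_T + 2·[K]_T − 2·[ΔT]_T = −2·(-2) + 2·(-1) + 2·(-2) − 2·(0) = -2
  Θ: −2·[φ]_Θ + 2·[D_c]_Θ + 2·[K]_Θ − 2·[ΔT]_Θ = −2·(-1) + 2·(0) + 2·(0) − 2·(1) = 0
Net dimensions [M⁻² T⁻²] ≠ [1] — not dimensionless.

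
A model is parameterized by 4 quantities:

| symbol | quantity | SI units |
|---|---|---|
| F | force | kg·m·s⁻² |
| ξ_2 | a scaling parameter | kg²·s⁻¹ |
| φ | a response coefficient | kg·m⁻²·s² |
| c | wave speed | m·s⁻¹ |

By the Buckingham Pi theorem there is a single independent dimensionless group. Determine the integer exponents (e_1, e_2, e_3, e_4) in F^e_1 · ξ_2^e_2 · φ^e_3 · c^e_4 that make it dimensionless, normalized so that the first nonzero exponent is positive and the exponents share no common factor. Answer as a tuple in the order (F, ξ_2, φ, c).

M: e_1·(1) + e_2·(2) + e_3·(1) + e_4·(0) = 0
L: e_1·(1) + e_2·(0) + e_3·(-2) + e_4·(1) = 0
T: e_1·(-2) + e_2·(-1) + e_3·(2) + e_4·(-1) = 0
Solving this homogeneous linear system for the smallest-integer solution (first nonzero entry positive) gives (1, -1, 1, 1).

(1, -1, 1, 1)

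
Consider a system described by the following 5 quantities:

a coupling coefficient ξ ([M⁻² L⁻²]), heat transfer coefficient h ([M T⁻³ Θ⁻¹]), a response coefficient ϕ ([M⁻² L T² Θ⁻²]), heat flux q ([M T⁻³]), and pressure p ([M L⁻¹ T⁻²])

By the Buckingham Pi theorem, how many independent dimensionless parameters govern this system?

1

There are 5 variables and 4 base dimensions (M, L, T, Θ).
The dimension matrix has rank 4.
Independent dimensionless groups: 5 − 4 = 1.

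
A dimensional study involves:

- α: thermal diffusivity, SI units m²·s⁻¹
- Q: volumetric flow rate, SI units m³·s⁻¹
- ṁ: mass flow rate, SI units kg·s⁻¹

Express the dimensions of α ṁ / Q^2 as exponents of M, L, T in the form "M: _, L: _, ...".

Collect each base-dimension exponent across the product:
  M: (0) − 2·(0) + (1) = 1
  L: (2) − 2·(3) + (0) = -4
  T: (-1) − 2·(-1) + (-1) = 0
So the dimensions are [M L⁻⁴].

M: 1, L: -4, T: 0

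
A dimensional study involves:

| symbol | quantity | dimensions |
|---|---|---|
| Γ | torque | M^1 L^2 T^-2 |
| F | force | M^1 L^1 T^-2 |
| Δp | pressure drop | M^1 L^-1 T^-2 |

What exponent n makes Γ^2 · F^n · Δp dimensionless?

-3

Balance the M exponent: (1)·n from F, plus 2·(1) + (1) = 3 from the rest, must sum to zero.
n + 3 = 0, so n = -3.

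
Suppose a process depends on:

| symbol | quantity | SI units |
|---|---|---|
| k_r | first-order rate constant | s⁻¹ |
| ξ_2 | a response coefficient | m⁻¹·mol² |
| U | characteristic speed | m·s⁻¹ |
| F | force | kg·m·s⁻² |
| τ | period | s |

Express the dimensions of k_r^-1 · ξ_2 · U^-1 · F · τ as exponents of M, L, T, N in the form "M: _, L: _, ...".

Collect each base-dimension exponent across the product:
  M: −(0) + (0) − (0) + (1) + (0) = 1
  L: −(0) + (-1) − (1) + (1) + (0) = -1
  T: −(-1) + (0) − (-1) + (-2) + (1) = 1
  N: −(0) + (2) − (0) + (0) + (0) = 2
So the dimensions are [M L⁻¹ T N²].

M: 1, L: -1, T: 1, N: 2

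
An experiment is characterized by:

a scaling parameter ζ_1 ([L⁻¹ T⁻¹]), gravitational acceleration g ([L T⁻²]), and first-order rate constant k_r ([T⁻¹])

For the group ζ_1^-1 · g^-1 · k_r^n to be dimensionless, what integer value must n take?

3

Balance the T exponent: (-1)·n from k_r, plus −(-1) − (-2) = 3 from the rest, must sum to zero.
−n + 3 = 0, so n = 3.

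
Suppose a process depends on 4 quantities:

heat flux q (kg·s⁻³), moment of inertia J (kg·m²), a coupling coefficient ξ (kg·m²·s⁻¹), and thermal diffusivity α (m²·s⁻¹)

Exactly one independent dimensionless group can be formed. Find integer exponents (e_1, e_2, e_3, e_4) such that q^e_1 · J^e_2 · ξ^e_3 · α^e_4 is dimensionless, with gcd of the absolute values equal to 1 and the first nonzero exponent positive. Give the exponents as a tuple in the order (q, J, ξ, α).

M: e_1·(1) + e_2·(1) + e_3·(1) + e_4·(0) = 0
L: e_1·(0) + e_2·(2) + e_3·(2) + e_4·(2) = 0
T: e_1·(-3) + e_2·(0) + e_3·(-1) + e_4·(-1) = 0
Solving this homogeneous linear system for the smallest-integer solution (first nonzero entry positive) gives (1, 3, -4, 1).

(1, 3, -4, 1)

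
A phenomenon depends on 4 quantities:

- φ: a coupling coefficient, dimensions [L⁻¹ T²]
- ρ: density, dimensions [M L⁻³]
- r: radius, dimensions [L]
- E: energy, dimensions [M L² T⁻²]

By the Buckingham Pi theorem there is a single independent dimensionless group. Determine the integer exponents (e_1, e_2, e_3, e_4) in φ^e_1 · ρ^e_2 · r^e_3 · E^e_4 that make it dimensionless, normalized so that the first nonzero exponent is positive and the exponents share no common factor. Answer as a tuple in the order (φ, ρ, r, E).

(1, -1, -4, 1)

M: e_1·(0) + e_2·(1) + e_3·(0) + e_4·(1) = 0
L: e_1·(-1) + e_2·(-3) + e_3·(1) + e_4·(2) = 0
T: e_1·(2) + e_2·(0) + e_3·(0) + e_4·(-2) = 0
Solving this homogeneous linear system for the smallest-integer solution (first nonzero entry positive) gives (1, -1, -4, 1).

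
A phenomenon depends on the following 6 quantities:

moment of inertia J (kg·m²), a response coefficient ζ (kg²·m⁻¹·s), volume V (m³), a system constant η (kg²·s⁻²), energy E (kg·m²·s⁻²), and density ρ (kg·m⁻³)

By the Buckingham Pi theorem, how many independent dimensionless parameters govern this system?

There are 6 variables and 3 base dimensions (M, L, T).
The dimension matrix has rank 3.
Independent dimensionless groups: 6 − 3 = 3.

3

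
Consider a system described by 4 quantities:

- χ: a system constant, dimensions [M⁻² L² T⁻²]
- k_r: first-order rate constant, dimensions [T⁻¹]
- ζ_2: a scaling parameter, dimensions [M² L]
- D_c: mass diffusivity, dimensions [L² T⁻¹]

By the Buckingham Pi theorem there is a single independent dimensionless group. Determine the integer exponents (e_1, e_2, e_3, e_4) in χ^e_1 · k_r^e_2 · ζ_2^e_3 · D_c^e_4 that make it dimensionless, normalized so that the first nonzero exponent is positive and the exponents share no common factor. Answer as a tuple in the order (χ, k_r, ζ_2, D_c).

M: e_1·(-2) + e_2·(0) + e_3·(2) + e_4·(0) = 0
L: e_1·(2) + e_2·(0) + e_3·(1) + e_4·(2) = 0
T: e_1·(-2) + e_2·(-1) + e_3·(0) + e_4·(-1) = 0
Solving this homogeneous linear system for the smallest-integer solution (first nonzero entry positive) gives (2, -1, 2, -3).

(2, -1, 2, -3)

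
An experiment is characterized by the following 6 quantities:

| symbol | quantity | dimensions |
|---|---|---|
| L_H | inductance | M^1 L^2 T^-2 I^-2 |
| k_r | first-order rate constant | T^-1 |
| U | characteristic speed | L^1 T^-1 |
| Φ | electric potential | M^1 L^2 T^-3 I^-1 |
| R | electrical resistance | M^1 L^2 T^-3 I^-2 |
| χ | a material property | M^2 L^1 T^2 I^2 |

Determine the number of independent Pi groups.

There are 6 variables and 4 base dimensions (M, L, T, I).
The dimension matrix has rank 4.
Independent dimensionless groups: 6 − 4 = 2.

2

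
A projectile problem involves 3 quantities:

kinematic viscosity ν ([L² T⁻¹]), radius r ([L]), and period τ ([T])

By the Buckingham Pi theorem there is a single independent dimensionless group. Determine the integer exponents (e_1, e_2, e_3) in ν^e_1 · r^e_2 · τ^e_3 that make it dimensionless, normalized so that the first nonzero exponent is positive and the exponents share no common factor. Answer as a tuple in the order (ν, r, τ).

(1, -2, 1)

L: e_1·(2) + e_2·(1) + e_3·(0) = 0
T: e_1·(-1) + e_2·(0) + e_3·(1) = 0
Solving this homogeneous linear system for the smallest-integer solution (first nonzero entry positive) gives (1, -2, 1).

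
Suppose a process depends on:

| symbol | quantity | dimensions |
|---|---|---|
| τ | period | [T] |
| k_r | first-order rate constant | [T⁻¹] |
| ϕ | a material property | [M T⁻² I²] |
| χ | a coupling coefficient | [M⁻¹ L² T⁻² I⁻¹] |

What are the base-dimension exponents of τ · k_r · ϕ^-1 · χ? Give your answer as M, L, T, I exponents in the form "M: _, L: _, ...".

Collect each base-dimension exponent across the product:
  M: (0) + (0) − (1) + (-1) = -2
  L: (0) + (0) − (0) + (2) = 2
  T: (1) + (-1) − (-2) + (-2) = 0
  I: (0) + (0) − (2) + (-1) = -3
So the dimensions are [M⁻² L² I⁻³].

M: -2, L: 2, T: 0, I: -3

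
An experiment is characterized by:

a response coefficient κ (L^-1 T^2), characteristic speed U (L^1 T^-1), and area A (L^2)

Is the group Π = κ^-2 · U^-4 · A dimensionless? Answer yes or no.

Sum the exponent of each base dimension across the product:
  L: −2·[κ]_L − 4·[U]_L + [A]_L = −2·(-1) − 4·(1) + (2) = 0
  T: −2·[κ]_T − 4·[U]_T + [A]_T = −2·(2) − 4·(-1) + (0) = 0
All base exponents vanish — dimensionless.

yes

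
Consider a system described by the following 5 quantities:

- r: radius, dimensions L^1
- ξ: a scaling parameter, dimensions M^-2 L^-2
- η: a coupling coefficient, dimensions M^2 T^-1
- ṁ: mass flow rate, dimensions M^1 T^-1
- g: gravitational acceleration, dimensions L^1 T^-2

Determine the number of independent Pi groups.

There are 5 variables and 3 base dimensions (M, L, T).
The dimension matrix has rank 3.
Independent dimensionless groups: 5 − 3 = 2.

2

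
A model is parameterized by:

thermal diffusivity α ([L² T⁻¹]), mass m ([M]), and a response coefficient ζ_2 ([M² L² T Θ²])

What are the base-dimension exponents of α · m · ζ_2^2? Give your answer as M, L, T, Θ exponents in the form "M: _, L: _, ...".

M: 5, L: 6, T: 1, Θ: 4

Collect each base-dimension exponent across the product:
  M: (0) + (1) + 2·(2) = 5
  L: (2) + (0) + 2·(2) = 6
  T: (-1) + (0) + 2·(1) = 1
  Θ: (0) + (0) + 2·(2) = 4
So the dimensions are [M⁵ L⁶ T Θ⁴].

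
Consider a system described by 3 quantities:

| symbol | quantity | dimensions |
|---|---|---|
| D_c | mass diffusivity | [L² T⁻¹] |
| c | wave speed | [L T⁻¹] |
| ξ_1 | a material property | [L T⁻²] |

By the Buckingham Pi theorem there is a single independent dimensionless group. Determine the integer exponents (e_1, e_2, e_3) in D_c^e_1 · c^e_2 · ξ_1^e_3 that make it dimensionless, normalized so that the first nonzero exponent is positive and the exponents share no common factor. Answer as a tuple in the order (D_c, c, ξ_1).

L: e_1·(2) + e_2·(1) + e_3·(1) = 0
T: e_1·(-1) + e_2·(-1) + e_3·(-2) = 0
Solving this homogeneous linear system for the smallest-integer solution (first nonzero entry positive) gives (1, -3, 1).

(1, -3, 1)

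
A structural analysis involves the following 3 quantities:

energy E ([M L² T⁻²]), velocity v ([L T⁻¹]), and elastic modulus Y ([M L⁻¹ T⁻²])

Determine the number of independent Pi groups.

0

There are 3 variables and 3 base dimensions (M, L, T).
The dimension matrix has rank 3.
Independent dimensionless groups: 3 − 3 = 0.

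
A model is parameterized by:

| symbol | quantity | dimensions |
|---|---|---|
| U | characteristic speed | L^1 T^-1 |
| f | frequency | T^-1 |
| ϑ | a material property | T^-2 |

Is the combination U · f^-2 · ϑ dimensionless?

no

Sum the exponent of each base dimension across the product:
  L: [U]_L − 2·[f]_L + [ϑ]_L = (1) − 2·(0) + (0) = 1
  T: [U]_T − 2·[f]_T + [ϑ]_T = (-1) − 2·(-1) + (-2) = -1
Net dimensions [L T⁻¹] ≠ [1] — not dimensionless.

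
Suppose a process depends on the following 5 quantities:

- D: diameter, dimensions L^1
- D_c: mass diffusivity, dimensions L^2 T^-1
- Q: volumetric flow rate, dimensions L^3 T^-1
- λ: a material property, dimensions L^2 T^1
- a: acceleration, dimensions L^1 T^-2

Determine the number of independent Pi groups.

3

There are 5 variables and 2 base dimensions (L, T).
The dimension matrix has rank 2.
Independent dimensionless groups: 5 − 2 = 3.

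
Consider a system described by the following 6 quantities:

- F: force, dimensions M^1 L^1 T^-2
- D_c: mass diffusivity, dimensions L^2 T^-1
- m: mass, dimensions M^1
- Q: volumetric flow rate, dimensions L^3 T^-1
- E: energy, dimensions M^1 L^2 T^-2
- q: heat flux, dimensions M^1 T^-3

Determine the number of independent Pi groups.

3

There are 6 variables and 3 base dimensions (M, L, T).
The dimension matrix has rank 3.
Independent dimensionless groups: 6 − 3 = 3.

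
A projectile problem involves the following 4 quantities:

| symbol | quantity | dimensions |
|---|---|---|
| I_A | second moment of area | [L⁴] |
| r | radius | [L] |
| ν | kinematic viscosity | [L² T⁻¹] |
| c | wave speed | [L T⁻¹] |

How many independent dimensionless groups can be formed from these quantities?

There are 4 variables and 2 base dimensions (L, T).
The dimension matrix has rank 2.
Independent dimensionless groups: 4 − 2 = 2.

2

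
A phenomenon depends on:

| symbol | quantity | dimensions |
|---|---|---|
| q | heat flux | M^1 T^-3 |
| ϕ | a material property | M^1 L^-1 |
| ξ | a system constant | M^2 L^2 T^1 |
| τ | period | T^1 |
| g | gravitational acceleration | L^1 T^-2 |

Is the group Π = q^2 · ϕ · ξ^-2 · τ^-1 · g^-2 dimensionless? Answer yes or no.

Sum the exponent of each base dimension across the product:
  M: 2·[q]_M + [ϕ]_M − 2·[ξ]_M − [τ]_M − 2·[g]_M = 2·(1) + (1) − 2·(2) − (0) − 2·(0) = -1
  L: 2·[q]_L + [ϕ]_L − 2·[ξ]_L − [τ]_L − 2·[g]_L = 2·(0) + (-1) − 2·(2) − (0) − 2·(1) = -7
  T: 2·[q]_T + [ϕ]_T − 2·[ξ]_T − [τ]_T − 2·[g]_T = 2·(-3) + (0) − 2·(1) − (1) − 2·(-2) = -5
Net dimensions [M⁻¹ L⁻⁷ T⁻⁵] ≠ [1] — not dimensionless.

no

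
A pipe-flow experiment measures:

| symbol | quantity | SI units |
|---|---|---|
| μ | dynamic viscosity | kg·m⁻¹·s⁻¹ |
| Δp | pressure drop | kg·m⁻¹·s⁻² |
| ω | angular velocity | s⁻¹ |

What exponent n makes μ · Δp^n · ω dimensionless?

-1

Balance the M exponent: (1)·n from Δp, plus (1) + (0) = 1 from the rest, must sum to zero.
n + 1 = 0, so n = -1.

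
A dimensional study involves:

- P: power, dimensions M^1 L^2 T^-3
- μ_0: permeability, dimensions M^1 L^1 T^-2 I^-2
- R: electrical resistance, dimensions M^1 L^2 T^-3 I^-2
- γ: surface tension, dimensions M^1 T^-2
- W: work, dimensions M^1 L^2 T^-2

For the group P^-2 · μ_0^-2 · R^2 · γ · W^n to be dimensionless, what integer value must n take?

1

Balance the M exponent: (1)·n from W, plus −2·(1) − 2·(1) + 2·(1) + (1) = -1 from the rest, must sum to zero.
n − 1 = 0, so n = 1.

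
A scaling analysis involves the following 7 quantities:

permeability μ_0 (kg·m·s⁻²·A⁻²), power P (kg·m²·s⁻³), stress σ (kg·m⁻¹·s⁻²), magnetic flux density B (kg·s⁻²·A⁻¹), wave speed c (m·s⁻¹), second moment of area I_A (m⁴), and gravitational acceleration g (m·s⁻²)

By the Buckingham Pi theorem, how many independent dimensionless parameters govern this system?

3

There are 7 variables and 4 base dimensions (M, L, T, I).
The dimension matrix has rank 4.
Independent dimensionless groups: 7 − 4 = 3.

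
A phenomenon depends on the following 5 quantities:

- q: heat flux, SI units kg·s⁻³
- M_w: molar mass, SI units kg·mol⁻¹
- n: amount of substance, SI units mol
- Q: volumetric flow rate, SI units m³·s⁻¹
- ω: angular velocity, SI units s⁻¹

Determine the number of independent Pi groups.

1

There are 5 variables and 4 base dimensions (M, L, T, N).
The dimension matrix has rank 4.
Independent dimensionless groups: 5 − 4 = 1.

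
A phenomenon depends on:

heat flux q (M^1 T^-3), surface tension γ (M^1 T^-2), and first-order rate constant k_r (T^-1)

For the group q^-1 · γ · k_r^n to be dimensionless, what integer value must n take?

Balance the T exponent: (-1)·n from k_r, plus −(-3) + (-2) = 1 from the rest, must sum to zero.
−n + 1 = 0, so n = 1.

1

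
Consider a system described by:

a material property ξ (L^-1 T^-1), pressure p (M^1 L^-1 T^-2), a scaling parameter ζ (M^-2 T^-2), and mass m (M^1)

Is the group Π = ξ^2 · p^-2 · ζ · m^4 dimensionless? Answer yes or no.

Sum the exponent of each base dimension across the product:
  M: 2·[ξ]_M − 2·[p]_M + [ζ]_M + 4·[m]_M = 2·(0) − 2·(1) + (-2) + 4·(1) = 0
  L: 2·[ξ]_L − 2·[p]_L + [ζ]_L + 4·[m]_L = 2·(-1) − 2·(-1) + (0) + 4·(0) = 0
  T: 2·[ξ]_T − 2·[p]_T + [ζ]_T + 4·[m]_T = 2·(-1) − 2·(-2) + (-2) + 4·(0) = 0
All base exponents vanish — dimensionless.

yes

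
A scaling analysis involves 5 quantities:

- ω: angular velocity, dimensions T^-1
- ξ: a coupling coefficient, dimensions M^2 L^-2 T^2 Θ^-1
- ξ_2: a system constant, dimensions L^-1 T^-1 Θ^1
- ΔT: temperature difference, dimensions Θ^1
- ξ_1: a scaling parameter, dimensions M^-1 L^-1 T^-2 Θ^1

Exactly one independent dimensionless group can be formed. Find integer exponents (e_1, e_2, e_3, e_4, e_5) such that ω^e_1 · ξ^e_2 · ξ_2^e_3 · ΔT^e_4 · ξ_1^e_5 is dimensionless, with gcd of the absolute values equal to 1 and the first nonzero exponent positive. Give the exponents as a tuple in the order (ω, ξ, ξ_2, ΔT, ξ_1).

(2, 1, -4, 3, 2)

M: e_1·(0) + e_2·(2) + e_3·(0) + e_4·(0) + e_5·(-1) = 0
L: e_1·(0) + e_2·(-2) + e_3·(-1) + e_4·(0) + e_5·(-1) = 0
T: e_1·(-1) + e_2·(2) + e_3·(-1) + e_4·(0) + e_5·(-2) = 0
Θ: e_1·(0) + e_2·(-1) + e_3·(1) + e_4·(1) + e_5·(1) = 0
Solving this homogeneous linear system for the smallest-integer solution (first nonzero entry positive) gives (2, 1, -4, 3, 2).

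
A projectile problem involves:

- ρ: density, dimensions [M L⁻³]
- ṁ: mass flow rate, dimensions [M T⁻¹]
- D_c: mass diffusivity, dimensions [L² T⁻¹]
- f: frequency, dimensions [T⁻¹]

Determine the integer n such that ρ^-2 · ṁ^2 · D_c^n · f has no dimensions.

Balance the L exponent: (2)·n from D_c, plus −2·(-3) + 2·(0) + (0) = 6 from the rest, must sum to zero.
2n + 6 = 0, so n = -3.

-3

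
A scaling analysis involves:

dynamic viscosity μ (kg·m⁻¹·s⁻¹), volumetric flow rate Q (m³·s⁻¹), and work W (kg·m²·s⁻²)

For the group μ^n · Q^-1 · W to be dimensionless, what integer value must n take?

Balance the M exponent: (1)·n from μ, plus −(0) + (1) = 1 from the rest, must sum to zero.
n + 1 = 0, so n = -1.

-1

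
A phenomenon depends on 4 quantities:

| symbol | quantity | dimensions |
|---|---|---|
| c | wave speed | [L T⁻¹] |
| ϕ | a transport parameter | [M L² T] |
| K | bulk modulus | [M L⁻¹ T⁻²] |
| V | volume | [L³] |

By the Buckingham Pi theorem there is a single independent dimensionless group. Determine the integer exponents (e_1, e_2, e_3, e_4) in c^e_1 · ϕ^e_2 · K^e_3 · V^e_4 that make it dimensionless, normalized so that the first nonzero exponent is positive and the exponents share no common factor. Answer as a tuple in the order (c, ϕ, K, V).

(3, 1, -1, -2)

M: e_1·(0) + e_2·(1) + e_3·(1) + e_4·(0) = 0
L: e_1·(1) + e_2·(2) + e_3·(-1) + e_4·(3) = 0
T: e_1·(-1) + e_2·(1) + e_3·(-2) + e_4·(0) = 0
Solving this homogeneous linear system for the smallest-integer solution (first nonzero entry positive) gives (3, 1, -1, -2).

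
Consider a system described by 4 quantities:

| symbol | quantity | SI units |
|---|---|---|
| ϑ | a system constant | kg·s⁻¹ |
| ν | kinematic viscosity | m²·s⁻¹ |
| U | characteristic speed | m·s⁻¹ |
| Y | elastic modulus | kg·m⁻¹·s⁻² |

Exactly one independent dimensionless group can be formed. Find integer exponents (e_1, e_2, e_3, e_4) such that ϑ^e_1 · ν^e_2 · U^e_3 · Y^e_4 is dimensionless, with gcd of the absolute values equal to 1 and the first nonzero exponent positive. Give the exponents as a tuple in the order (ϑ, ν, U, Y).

(1, -2, 3, -1)

M: e_1·(1) + e_2·(0) + e_3·(0) + e_4·(1) = 0
L: e_1·(0) + e_2·(2) + e_3·(1) + e_4·(-1) = 0
T: e_1·(-1) + e_2·(-1) + e_3·(-1) + e_4·(-2) = 0
Solving this homogeneous linear system for the smallest-integer solution (first nonzero entry positive) gives (1, -2, 3, -1).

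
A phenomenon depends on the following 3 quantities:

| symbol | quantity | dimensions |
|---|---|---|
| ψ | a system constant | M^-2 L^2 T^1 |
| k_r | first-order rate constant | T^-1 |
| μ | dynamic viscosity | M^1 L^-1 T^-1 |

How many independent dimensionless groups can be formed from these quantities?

There are 3 variables and 3 base dimensions (M, L, T).
The dimension matrix has rank 2 (less than 3: the dimension vectors are linearly dependent).
Independent dimensionless groups: 3 − 2 = 1.

1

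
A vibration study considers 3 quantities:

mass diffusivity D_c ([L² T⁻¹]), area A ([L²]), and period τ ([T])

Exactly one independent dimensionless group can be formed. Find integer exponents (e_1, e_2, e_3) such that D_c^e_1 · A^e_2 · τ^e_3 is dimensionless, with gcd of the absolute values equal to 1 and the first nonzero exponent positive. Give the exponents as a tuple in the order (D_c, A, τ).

L: e_1·(2) + e_2·(2) + e_3·(0) = 0
T: e_1·(-1) + e_2·(0) + e_3·(1) = 0
Solving this homogeneous linear system for the smallest-integer solution (first nonzero entry positive) gives (1, -1, 1).

(1, -1, 1)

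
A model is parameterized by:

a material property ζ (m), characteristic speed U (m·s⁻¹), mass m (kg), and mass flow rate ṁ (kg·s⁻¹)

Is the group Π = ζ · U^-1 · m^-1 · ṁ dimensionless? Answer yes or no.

Sum the exponent of each base dimension across the product:
  M: [ζ]_M − [U]_M − [m]_M + [ṁ]_M = (0) − (0) − (1) + (1) = 0
  L: [ζ]_L − [U]_L − [m]_L + [ṁ]_L = (1) − (1) − (0) + (0) = 0
  T: [ζ]_T − [U]_T − [m]_T + [ṁ]_T = (0) − (-1) − (0) + (-1) = 0
All base exponents vanish — dimensionless.

yes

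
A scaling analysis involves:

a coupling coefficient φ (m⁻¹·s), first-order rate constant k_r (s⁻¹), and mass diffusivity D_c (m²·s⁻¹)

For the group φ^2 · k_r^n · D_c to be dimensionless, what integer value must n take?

Balance the T exponent: (-1)·n from k_r, plus 2·(1) + (-1) = 1 from the rest, must sum to zero.
−n + 1 = 0, so n = 1.

1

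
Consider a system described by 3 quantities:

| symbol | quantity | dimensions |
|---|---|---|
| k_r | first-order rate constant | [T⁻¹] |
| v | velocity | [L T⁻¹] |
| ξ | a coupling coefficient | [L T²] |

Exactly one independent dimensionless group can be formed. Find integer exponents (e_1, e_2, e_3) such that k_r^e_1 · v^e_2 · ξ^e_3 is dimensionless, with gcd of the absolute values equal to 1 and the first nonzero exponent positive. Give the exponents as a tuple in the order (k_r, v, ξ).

L: e_1·(0) + e_2·(1) + e_3·(1) = 0
T: e_1·(-1) + e_2·(-1) + e_3·(2) = 0
Solving this homogeneous linear system for the smallest-integer solution (first nonzero entry positive) gives (3, -1, 1).

(3, -1, 1)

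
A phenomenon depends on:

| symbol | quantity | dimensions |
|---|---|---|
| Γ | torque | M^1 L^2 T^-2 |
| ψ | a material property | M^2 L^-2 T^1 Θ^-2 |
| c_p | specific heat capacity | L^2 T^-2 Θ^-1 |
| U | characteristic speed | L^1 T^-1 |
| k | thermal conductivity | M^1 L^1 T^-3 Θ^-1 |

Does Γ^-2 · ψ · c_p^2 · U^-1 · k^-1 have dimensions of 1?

no

Sum the exponent of each base dimension across the product:
  M: −2·[Γ]_M + [ψ]_M + 2·[c_p]_M − [U]_M − [k]_M = −2·(1) + (2) + 2·(0) − (0) − (1) = -1
  L: −2·[Γ]_L + [ψ]_L + 2·[c_p]_L − [U]_L − [k]_L = −2·(2) + (-2) + 2·(2) − (1) − (1) = -4
  T: −2·[Γ]_T + [ψ]_T + 2·[c_p]_T − [U]_T − [k]_T = −2·(-2) + (1) + 2·(-2) − (-1) − (-3) = 5
  Θ: −2·[Γ]_Θ + [ψ]_Θ + 2·[c_p]_Θ − [U]_Θ − [k]_Θ = −2·(0) + (-2) + 2·(-1) − (0) − (-1) = -3
Net dimensions [M⁻¹ L⁻⁴ T⁵ Θ⁻³] ≠ [1] — not dimensionless.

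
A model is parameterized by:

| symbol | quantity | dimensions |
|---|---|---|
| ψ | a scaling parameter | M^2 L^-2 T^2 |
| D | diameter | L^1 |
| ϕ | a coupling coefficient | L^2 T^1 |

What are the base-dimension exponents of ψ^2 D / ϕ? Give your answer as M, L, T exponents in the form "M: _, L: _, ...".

Collect each base-dimension exponent across the product:
  M: 2·(2) + (0) − (0) = 4
  L: 2·(-2) + (1) − (2) = -5
  T: 2·(2) + (0) − (1) = 3
So the dimensions are [M⁴ L⁻⁵ T³].

M: 4, L: -5, T: 3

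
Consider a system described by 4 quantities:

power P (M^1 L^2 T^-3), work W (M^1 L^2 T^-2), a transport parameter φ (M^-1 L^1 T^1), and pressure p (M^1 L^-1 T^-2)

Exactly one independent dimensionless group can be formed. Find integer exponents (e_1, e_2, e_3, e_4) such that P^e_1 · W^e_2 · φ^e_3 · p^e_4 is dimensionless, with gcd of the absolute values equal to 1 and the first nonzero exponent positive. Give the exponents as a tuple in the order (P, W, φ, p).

M: e_1·(1) + e_2·(1) + e_3·(-1) + e_4·(1) = 0
L: e_1·(2) + e_2·(2) + e_3·(1) + e_4·(-1) = 0
T: e_1·(-3) + e_2·(-2) + e_3·(1) + e_4·(-2) = 0
Solving this homogeneous linear system for the smallest-integer solution (first nonzero entry positive) gives (1, -1, -1, -1).

(1, -1, -1, -1)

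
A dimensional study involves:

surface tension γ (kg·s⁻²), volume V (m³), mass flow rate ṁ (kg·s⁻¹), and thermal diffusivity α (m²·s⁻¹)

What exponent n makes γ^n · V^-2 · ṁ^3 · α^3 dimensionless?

-3

Balance the M exponent: (1)·n from γ, plus −2·(0) + 3·(1) + 3·(0) = 3 from the rest, must sum to zero.
n + 3 = 0, so n = -3.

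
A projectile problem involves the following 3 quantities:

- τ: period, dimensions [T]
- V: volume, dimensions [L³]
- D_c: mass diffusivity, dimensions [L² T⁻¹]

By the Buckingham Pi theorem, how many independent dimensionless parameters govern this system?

1

There are 3 variables and 2 base dimensions (L, T).
The dimension matrix has rank 2.
Independent dimensionless groups: 3 − 2 = 1.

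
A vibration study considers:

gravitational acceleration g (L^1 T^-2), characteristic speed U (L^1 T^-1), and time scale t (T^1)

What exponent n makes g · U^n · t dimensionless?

-1

Balance the L exponent: (1)·n from U, plus (1) + (0) = 1 from the rest, must sum to zero.
n + 1 = 0, so n = -1.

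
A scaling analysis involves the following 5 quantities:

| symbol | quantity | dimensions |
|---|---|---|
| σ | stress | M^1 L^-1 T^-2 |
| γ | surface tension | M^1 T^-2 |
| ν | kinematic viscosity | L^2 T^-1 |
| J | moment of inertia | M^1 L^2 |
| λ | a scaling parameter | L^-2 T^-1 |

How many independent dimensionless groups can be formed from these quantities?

2

There are 5 variables and 3 base dimensions (M, L, T).
The dimension matrix has rank 3.
Independent dimensionless groups: 5 − 3 = 2.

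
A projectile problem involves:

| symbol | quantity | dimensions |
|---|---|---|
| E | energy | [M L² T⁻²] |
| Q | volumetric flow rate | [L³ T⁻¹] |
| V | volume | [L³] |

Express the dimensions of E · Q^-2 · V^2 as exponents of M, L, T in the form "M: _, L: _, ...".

Collect each base-dimension exponent across the product:
  M: (1) − 2·(0) + 2·(0) = 1
  L: (2) − 2·(3) + 2·(3) = 2
  T: (-2) − 2·(-1) + 2·(0) = 0
So the dimensions are [M L²].

M: 1, L: 2, T: 0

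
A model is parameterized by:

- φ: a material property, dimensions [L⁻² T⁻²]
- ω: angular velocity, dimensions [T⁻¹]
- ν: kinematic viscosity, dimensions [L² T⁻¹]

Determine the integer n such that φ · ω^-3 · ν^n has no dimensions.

1

Balance the L exponent: (2)·n from ν, plus (-2) − 3·(0) = -2 from the rest, must sum to zero.
2n − 2 = 0, so n = 1.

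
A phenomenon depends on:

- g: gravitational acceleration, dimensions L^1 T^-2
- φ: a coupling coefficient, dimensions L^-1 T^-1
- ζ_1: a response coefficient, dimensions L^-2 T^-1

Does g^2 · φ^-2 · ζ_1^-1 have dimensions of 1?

Sum the exponent of each base dimension across the product:
  L: 2·[g]_L − 2·[φ]_L − [ζ_1]_L = 2·(1) − 2·(-1) − (-2) = 6
  T: 2·[g]_T − 2·[φ]_T − [ζ_1]_T = 2·(-2) − 2·(-1) − (-1) = -1
Net dimensions [L⁶ T⁻¹] ≠ [1] — not dimensionless.

no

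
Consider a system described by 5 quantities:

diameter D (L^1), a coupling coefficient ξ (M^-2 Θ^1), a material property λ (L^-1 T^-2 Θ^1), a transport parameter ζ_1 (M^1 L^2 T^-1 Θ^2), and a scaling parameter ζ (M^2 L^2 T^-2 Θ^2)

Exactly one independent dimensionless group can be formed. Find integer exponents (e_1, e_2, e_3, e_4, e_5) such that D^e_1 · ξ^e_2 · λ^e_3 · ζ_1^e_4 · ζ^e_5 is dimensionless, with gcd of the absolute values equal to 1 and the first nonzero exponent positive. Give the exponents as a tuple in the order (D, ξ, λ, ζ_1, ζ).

M: e_1·(0) + e_2·(-2) + e_3·(0) + e_4·(1) + e_5·(2) = 0
L: e_1·(1) + e_2·(0) + e_3·(-1) + e_4·(2) + e_5·(2) = 0
T: e_1·(0) + e_2·(0) + e_3·(-2) + e_4·(-1) + e_5·(-2) = 0
Θ: e_1·(0) + e_2·(1) + e_3·(1) + e_4·(2) + e_5·(2) = 0
Solving this homogeneous linear system for the smallest-integer solution (first nonzero entry positive) gives (1, -1, 1, 2, -2).

(1, -1, 1, 2, -2)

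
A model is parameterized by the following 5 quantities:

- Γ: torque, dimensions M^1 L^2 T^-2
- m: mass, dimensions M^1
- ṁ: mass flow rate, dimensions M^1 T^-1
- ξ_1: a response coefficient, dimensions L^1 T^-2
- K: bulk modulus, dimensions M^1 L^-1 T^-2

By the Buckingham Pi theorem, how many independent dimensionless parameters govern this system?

There are 5 variables and 3 base dimensions (M, L, T).
The dimension matrix has rank 3.
Independent dimensionless groups: 5 − 3 = 2.

2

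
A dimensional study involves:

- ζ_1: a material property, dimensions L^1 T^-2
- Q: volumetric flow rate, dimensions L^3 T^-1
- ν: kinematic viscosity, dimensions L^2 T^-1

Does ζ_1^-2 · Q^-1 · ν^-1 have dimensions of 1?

Sum the exponent of each base dimension across the product:
  L: −2·[ζ_1]_L − [Q]_L − [ν]_L = −2·(1) − (3) − (2) = -7
  T: −2·[ζ_1]_T − [Q]_T − [ν]_T = −2·(-2) − (-1) − (-1) = 6
Net dimensions [L⁻⁷ T⁶] ≠ [1] — not dimensionless.

no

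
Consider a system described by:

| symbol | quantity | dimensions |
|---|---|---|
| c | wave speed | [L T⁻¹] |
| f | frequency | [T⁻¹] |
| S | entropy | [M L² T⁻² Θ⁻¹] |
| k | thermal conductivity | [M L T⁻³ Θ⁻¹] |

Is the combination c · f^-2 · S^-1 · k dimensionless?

yes

Sum the exponent of each base dimension across the product:
  M: [c]_M − 2·[f]_M − [S]_M + [k]_M = (0) − 2·(0) − (1) + (1) = 0
  L: [c]_L − 2·[f]_L − [S]_L + [k]_L = (1) − 2·(0) − (2) + (1) = 0
  T: [c]_T − 2·[f]_T − [S]_T + [k]_T = (-1) − 2·(-1) − (-2) + (-3) = 0
  Θ: [c]_Θ − 2·[f]_Θ − [S]_Θ + [k]_Θ = (0) − 2·(0) − (-1) + (-1) = 0
All base exponents vanish — dimensionless.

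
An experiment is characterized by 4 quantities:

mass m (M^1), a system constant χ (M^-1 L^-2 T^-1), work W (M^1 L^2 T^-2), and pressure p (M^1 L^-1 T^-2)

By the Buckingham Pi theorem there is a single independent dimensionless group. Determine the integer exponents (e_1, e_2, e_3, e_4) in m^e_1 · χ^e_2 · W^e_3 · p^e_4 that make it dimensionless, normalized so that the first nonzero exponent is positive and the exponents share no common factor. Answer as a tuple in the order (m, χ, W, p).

(3, 2, 1, -2)

M: e_1·(1) + e_2·(-1) + e_3·(1) + e_4·(1) = 0
L: e_1·(0) + e_2·(-2) + e_3·(2) + e_4·(-1) = 0
T: e_1·(0) + e_2·(-1) + e_3·(-2) + e_4·(-2) = 0
Solving this homogeneous linear system for the smallest-integer solution (first nonzero entry positive) gives (3, 2, 1, -2).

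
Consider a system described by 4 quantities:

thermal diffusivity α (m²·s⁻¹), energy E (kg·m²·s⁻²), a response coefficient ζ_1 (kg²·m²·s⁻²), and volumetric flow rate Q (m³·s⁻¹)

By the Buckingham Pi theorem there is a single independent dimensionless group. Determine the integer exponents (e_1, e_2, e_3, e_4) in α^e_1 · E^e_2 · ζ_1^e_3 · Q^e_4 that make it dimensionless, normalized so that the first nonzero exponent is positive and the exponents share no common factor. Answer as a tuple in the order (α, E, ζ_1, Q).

M: e_1·(0) + e_2·(1) + e_3·(2) + e_4·(0) = 0
L: e_1·(2) + e_2·(2) + e_3·(2) + e_4·(3) = 0
T: e_1·(-1) + e_2·(-2) + e_3·(-2) + e_4·(-1) = 0
Solving this homogeneous linear system for the smallest-integer solution (first nonzero entry positive) gives (4, -2, 1, -2).

(4, -2, 1, -2)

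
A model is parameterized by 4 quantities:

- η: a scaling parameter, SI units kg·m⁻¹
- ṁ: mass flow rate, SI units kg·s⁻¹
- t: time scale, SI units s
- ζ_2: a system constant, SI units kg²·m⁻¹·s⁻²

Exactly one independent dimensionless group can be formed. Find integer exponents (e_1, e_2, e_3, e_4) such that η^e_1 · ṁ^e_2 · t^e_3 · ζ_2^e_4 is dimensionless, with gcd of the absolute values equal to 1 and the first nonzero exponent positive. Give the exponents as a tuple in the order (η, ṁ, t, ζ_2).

(1, 1, -1, -1)

M: e_1·(1) + e_2·(1) + e_3·(0) + e_4·(2) = 0
L: e_1·(-1) + e_2·(0) + e_3·(0) + e_4·(-1) = 0
T: e_1·(0) + e_2·(-1) + e_3·(1) + e_4·(-2) = 0
Solving this homogeneous linear system for the smallest-integer solution (first nonzero entry positive) gives (1, 1, -1, -1).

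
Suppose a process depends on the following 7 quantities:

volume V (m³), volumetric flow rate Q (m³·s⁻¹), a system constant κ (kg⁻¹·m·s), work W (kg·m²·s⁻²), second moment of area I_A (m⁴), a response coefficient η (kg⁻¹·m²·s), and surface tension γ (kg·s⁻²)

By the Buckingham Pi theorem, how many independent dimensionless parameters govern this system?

There are 7 variables and 3 base dimensions (M, L, T).
The dimension matrix has rank 3.
Independent dimensionless groups: 7 − 3 = 4.

4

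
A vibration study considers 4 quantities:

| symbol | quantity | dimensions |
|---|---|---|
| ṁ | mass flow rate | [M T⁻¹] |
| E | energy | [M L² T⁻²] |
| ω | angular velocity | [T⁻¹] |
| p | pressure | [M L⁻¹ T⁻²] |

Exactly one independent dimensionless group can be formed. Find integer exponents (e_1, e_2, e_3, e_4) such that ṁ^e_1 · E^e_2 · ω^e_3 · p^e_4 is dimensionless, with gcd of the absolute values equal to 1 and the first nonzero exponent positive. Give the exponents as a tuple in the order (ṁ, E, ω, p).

(3, -1, 3, -2)

M: e_1·(1) + e_2·(1) + e_3·(0) + e_4·(1) = 0
L: e_1·(0) + e_2·(2) + e_3·(0) + e_4·(-1) = 0
T: e_1·(-1) + e_2·(-2) + e_3·(-1) + e_4·(-2) = 0
Solving this homogeneous linear system for the smallest-integer solution (first nonzero entry positive) gives (3, -1, 3, -2).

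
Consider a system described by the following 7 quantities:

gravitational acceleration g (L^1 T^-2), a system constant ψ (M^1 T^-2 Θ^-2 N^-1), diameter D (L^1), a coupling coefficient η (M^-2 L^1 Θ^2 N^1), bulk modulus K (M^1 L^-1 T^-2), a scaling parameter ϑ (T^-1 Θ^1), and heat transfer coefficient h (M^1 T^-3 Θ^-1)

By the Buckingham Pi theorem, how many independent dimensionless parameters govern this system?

There are 7 variables and 5 base dimensions (M, L, T, Θ, N).
The dimension matrix has rank 5.
Independent dimensionless groups: 7 − 5 = 2.

2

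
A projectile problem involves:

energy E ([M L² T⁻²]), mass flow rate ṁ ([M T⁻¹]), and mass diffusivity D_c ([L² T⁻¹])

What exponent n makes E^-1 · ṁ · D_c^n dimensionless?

Balance the L exponent: (2)·n from D_c, plus −(2) + (0) = -2 from the rest, must sum to zero.
2n − 2 = 0, so n = 1.

1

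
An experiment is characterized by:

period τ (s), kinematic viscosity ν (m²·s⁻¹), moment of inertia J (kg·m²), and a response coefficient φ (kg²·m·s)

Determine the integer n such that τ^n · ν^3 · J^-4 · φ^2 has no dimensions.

Balance the T exponent: (1)·n from τ, plus 3·(-1) − 4·(0) + 2·(1) = -1 from the rest, must sum to zero.
n − 1 = 0, so n = 1.

1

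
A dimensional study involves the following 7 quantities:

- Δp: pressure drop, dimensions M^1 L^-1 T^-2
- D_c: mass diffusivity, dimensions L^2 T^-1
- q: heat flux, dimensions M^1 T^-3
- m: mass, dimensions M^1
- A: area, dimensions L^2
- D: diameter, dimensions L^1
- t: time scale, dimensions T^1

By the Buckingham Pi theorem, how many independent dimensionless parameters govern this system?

4

There are 7 variables and 3 base dimensions (M, L, T).
The dimension matrix has rank 3.
Independent dimensionless groups: 7 − 3 = 4.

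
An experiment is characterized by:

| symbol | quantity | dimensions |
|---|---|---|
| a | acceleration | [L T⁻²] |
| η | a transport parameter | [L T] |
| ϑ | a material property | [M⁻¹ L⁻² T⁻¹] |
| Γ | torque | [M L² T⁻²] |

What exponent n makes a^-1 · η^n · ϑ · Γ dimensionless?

Balance the L exponent: (1)·n from η, plus −(1) + (-2) + (2) = -1 from the rest, must sum to zero.
n − 1 = 0, so n = 1.

1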